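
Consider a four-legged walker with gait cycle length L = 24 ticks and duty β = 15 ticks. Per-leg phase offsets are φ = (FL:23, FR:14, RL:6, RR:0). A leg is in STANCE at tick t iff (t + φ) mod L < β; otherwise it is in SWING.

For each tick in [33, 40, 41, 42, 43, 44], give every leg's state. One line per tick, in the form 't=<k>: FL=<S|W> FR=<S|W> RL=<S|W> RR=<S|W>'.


t=33: FL=S FR=W RL=W RR=S
t=40: FL=W FR=S RL=W RR=W
t=41: FL=W FR=S RL=W RR=W
t=42: FL=W FR=S RL=S RR=W
t=43: FL=W FR=S RL=S RR=W
t=44: FL=W FR=S RL=S RR=W

t=33: phase=(8,23,15,9) vs β=15 → FL=S FR=W RL=W RR=S
t=40: phase=(15,6,22,16) vs β=15 → FL=W FR=S RL=W RR=W
t=41: phase=(16,7,23,17) vs β=15 → FL=W FR=S RL=W RR=W
t=42: phase=(17,8,0,18) vs β=15 → FL=W FR=S RL=S RR=W
t=43: phase=(18,9,1,19) vs β=15 → FL=W FR=S RL=S RR=W
t=44: phase=(19,10,2,20) vs β=15 → FL=W FR=S RL=S RR=W


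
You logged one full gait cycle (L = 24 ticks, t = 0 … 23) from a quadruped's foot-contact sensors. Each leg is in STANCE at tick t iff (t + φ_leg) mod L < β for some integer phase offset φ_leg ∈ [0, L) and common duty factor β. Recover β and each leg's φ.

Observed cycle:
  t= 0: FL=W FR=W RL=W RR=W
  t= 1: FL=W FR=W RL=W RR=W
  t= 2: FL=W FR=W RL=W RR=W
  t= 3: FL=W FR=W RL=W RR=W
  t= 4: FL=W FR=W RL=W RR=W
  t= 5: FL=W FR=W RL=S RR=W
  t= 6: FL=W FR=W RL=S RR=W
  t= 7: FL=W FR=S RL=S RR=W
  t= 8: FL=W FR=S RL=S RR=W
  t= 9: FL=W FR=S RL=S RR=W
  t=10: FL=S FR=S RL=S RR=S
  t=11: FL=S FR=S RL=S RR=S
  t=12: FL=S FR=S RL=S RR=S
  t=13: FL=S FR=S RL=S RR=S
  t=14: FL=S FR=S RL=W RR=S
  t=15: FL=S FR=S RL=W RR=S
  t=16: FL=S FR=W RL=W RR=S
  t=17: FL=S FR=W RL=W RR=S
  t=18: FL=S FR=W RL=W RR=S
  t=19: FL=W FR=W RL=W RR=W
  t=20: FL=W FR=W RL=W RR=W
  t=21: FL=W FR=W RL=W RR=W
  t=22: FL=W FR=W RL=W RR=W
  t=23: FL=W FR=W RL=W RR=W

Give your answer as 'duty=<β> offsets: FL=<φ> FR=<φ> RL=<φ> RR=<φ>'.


duty β = stance ticks per leg = 9
FL: stance ticks = 9; W→S at t=10 → φ=14
FR: stance ticks = 9; W→S at t=7 → φ=17
RL: stance ticks = 9; W→S at t=5 → φ=19
RR: stance ticks = 9; W→S at t=10 → φ=14

duty=9 offsets: FL=14 FR=17 RL=19 RR=14


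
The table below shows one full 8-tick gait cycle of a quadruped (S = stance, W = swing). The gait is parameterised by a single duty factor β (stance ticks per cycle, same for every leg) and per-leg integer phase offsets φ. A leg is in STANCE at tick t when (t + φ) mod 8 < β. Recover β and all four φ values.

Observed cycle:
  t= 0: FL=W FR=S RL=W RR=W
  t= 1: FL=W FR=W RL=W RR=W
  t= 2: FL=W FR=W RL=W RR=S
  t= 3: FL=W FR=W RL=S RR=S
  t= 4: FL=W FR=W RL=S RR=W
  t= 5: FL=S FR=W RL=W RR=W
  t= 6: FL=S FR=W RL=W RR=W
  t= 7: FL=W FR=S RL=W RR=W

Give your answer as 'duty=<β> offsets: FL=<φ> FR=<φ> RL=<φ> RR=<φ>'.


duty=2 offsets: FL=3 FR=1 RL=5 RR=6

duty β = stance ticks per leg = 2
FL: stance ticks = 2; W→S at t=5 → φ=3
FR: stance ticks = 2; W→S at t=7 → φ=1
RL: stance ticks = 2; W→S at t=3 → φ=5
RR: stance ticks = 2; W→S at t=2 → φ=6


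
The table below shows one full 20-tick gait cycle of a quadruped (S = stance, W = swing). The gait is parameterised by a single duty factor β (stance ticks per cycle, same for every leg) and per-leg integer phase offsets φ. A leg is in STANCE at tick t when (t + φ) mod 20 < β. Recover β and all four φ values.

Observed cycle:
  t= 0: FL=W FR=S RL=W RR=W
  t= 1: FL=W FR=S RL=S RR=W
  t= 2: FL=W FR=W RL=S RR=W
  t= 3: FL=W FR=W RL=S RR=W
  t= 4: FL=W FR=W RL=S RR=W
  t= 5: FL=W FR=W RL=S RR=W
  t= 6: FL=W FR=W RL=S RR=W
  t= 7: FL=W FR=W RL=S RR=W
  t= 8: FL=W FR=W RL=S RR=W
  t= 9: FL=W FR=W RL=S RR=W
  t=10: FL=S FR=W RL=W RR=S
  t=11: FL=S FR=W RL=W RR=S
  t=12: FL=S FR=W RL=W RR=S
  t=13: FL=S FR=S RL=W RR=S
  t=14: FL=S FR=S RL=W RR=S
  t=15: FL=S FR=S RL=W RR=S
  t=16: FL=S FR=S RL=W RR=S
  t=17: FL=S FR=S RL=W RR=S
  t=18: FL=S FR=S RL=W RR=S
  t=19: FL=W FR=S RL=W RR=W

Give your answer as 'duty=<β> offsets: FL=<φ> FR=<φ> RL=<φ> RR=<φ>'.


duty β = stance ticks per leg = 9
FL: stance ticks = 9; W→S at t=10 → φ=10
FR: stance ticks = 9; W→S at t=13 → φ=7
RL: stance ticks = 9; W→S at t=1 → φ=19
RR: stance ticks = 9; W→S at t=10 → φ=10

duty=9 offsets: FL=10 FR=7 RL=19 RR=10


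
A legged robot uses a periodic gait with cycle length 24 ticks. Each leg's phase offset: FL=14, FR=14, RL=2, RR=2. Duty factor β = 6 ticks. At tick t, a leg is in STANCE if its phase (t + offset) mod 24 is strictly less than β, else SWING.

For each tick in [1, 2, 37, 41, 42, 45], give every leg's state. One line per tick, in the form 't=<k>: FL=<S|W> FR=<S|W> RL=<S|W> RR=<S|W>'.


t=1: FL=W FR=W RL=S RR=S
t=2: FL=W FR=W RL=S RR=S
t=37: FL=S FR=S RL=W RR=W
t=41: FL=W FR=W RL=W RR=W
t=42: FL=W FR=W RL=W RR=W
t=45: FL=W FR=W RL=W RR=W

t=1: phase=(15,15,3,3) vs β=6 → FL=W FR=W RL=S RR=S
t=2: phase=(16,16,4,4) vs β=6 → FL=W FR=W RL=S RR=S
t=37: phase=(3,3,15,15) vs β=6 → FL=S FR=S RL=W RR=W
t=41: phase=(7,7,19,19) vs β=6 → FL=W FR=W RL=W RR=W
t=42: phase=(8,8,20,20) vs β=6 → FL=W FR=W RL=W RR=W
t=45: phase=(11,11,23,23) vs β=6 → FL=W FR=W RL=W RR=W


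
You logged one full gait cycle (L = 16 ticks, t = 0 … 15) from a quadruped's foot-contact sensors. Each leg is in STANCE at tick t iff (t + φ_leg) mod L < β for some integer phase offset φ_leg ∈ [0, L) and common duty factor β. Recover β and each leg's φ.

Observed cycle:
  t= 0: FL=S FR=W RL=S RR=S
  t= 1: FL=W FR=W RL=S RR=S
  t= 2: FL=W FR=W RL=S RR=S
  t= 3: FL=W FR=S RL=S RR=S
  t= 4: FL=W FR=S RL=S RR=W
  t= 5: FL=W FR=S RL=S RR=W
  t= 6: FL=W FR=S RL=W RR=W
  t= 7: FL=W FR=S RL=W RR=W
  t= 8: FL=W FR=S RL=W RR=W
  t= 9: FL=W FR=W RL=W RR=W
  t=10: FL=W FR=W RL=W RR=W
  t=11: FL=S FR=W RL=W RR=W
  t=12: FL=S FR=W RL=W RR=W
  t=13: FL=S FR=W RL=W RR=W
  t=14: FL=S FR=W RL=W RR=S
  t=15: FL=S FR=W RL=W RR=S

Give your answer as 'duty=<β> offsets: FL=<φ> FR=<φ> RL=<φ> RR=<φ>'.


duty β = stance ticks per leg = 6
FL: stance ticks = 6; W→S at t=11 → φ=5
FR: stance ticks = 6; W→S at t=3 → φ=13
RL: stance ticks = 6; W→S at t=0 → φ=0
RR: stance ticks = 6; W→S at t=14 → φ=2

duty=6 offsets: FL=5 FR=13 RL=0 RR=2


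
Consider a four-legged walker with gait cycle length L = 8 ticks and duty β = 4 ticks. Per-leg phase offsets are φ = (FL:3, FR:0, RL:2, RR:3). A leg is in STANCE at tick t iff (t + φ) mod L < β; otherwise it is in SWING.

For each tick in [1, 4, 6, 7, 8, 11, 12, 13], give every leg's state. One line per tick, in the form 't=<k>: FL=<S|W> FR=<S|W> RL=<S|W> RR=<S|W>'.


t=1: FL=W FR=S RL=S RR=W
t=4: FL=W FR=W RL=W RR=W
t=6: FL=S FR=W RL=S RR=S
t=7: FL=S FR=W RL=S RR=S
t=8: FL=S FR=S RL=S RR=S
t=11: FL=W FR=S RL=W RR=W
t=12: FL=W FR=W RL=W RR=W
t=13: FL=S FR=W RL=W RR=S

t=1: phase=(4,1,3,4) vs β=4 → FL=W FR=S RL=S RR=W
t=4: phase=(7,4,6,7) vs β=4 → FL=W FR=W RL=W RR=W
t=6: phase=(1,6,0,1) vs β=4 → FL=S FR=W RL=S RR=S
t=7: phase=(2,7,1,2) vs β=4 → FL=S FR=W RL=S RR=S
t=8: phase=(3,0,2,3) vs β=4 → FL=S FR=S RL=S RR=S
t=11: phase=(6,3,5,6) vs β=4 → FL=W FR=S RL=W RR=W
t=12: phase=(7,4,6,7) vs β=4 → FL=W FR=W RL=W RR=W
t=13: phase=(0,5,7,0) vs β=4 → FL=S FR=W RL=W RR=S


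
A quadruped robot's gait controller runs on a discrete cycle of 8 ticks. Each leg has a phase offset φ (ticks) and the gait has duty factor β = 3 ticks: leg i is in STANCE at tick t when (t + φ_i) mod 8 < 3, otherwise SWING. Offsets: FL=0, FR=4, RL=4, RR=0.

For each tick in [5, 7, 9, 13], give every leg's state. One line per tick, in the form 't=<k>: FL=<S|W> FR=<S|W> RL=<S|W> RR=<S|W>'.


t=5: FL=W FR=S RL=S RR=W
t=7: FL=W FR=W RL=W RR=W
t=9: FL=S FR=W RL=W RR=S
t=13: FL=W FR=S RL=S RR=W

t=5: phase=(5,1,1,5) vs β=3 → FL=W FR=S RL=S RR=W
t=7: phase=(7,3,3,7) vs β=3 → FL=W FR=W RL=W RR=W
t=9: phase=(1,5,5,1) vs β=3 → FL=S FR=W RL=W RR=S
t=13: phase=(5,1,1,5) vs β=3 → FL=W FR=S RL=S RR=W


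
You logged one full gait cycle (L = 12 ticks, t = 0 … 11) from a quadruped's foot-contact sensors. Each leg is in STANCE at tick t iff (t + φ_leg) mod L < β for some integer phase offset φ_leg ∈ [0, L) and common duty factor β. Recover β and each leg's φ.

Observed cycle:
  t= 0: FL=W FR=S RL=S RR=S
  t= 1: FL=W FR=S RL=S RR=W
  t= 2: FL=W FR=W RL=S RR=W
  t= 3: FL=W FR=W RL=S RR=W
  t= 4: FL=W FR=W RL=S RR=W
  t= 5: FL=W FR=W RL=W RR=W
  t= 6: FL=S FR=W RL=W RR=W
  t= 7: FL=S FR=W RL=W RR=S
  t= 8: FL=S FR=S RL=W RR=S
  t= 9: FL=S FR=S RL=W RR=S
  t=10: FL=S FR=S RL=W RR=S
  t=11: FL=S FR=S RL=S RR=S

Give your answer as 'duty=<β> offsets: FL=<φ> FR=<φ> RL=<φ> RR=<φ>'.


duty=6 offsets: FL=6 FR=4 RL=1 RR=5

duty β = stance ticks per leg = 6
FL: stance ticks = 6; W→S at t=6 → φ=6
FR: stance ticks = 6; W→S at t=8 → φ=4
RL: stance ticks = 6; W→S at t=11 → φ=1
RR: stance ticks = 6; W→S at t=7 → φ=5


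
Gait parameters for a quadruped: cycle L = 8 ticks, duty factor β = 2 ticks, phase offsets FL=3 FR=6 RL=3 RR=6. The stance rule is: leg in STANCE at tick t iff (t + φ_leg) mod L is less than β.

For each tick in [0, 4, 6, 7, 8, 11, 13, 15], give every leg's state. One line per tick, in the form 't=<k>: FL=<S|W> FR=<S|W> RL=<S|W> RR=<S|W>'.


t=0: phase=(3,6,3,6) vs β=2 → FL=W FR=W RL=W RR=W
t=4: phase=(7,2,7,2) vs β=2 → FL=W FR=W RL=W RR=W
t=6: phase=(1,4,1,4) vs β=2 → FL=S FR=W RL=S RR=W
t=7: phase=(2,5,2,5) vs β=2 → FL=W FR=W RL=W RR=W
t=8: phase=(3,6,3,6) vs β=2 → FL=W FR=W RL=W RR=W
t=11: phase=(6,1,6,1) vs β=2 → FL=W FR=S RL=W RR=S
t=13: phase=(0,3,0,3) vs β=2 → FL=S FR=W RL=S RR=W
t=15: phase=(2,5,2,5) vs β=2 → FL=W FR=W RL=W RR=W

t=0: FL=W FR=W RL=W RR=W
t=4: FL=W FR=W RL=W RR=W
t=6: FL=S FR=W RL=S RR=W
t=7: FL=W FR=W RL=W RR=W
t=8: FL=W FR=W RL=W RR=W
t=11: FL=W FR=S RL=W RR=S
t=13: FL=S FR=W RL=S RR=W
t=15: FL=W FR=W RL=W RR=W


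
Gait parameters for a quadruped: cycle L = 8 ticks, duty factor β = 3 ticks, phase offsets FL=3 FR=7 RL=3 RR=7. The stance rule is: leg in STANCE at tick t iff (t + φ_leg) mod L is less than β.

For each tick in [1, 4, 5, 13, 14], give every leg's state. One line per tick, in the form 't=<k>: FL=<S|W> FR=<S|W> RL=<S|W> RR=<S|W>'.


t=1: FL=W FR=S RL=W RR=S
t=4: FL=W FR=W RL=W RR=W
t=5: FL=S FR=W RL=S RR=W
t=13: FL=S FR=W RL=S RR=W
t=14: FL=S FR=W RL=S RR=W

t=1: phase=(4,0,4,0) vs β=3 → FL=W FR=S RL=W RR=S
t=4: phase=(7,3,7,3) vs β=3 → FL=W FR=W RL=W RR=W
t=5: phase=(0,4,0,4) vs β=3 → FL=S FR=W RL=S RR=W
t=13: phase=(0,4,0,4) vs β=3 → FL=S FR=W RL=S RR=W
t=14: phase=(1,5,1,5) vs β=3 → FL=S FR=W RL=S RR=W


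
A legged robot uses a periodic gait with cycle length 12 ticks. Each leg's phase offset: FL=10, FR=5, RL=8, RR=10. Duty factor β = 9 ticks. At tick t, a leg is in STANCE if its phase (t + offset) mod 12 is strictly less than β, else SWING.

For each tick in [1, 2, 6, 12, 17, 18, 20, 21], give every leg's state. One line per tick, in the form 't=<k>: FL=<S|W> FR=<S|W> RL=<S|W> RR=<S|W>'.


t=1: FL=W FR=S RL=W RR=W
t=2: FL=S FR=S RL=W RR=S
t=6: FL=S FR=W RL=S RR=S
t=12: FL=W FR=S RL=S RR=W
t=17: FL=S FR=W RL=S RR=S
t=18: FL=S FR=W RL=S RR=S
t=20: FL=S FR=S RL=S RR=S
t=21: FL=S FR=S RL=S RR=S

t=1: phase=(11,6,9,11) vs β=9 → FL=W FR=S RL=W RR=W
t=2: phase=(0,7,10,0) vs β=9 → FL=S FR=S RL=W RR=S
t=6: phase=(4,11,2,4) vs β=9 → FL=S FR=W RL=S RR=S
t=12: phase=(10,5,8,10) vs β=9 → FL=W FR=S RL=S RR=W
t=17: phase=(3,10,1,3) vs β=9 → FL=S FR=W RL=S RR=S
t=18: phase=(4,11,2,4) vs β=9 → FL=S FR=W RL=S RR=S
t=20: phase=(6,1,4,6) vs β=9 → FL=S FR=S RL=S RR=S
t=21: phase=(7,2,5,7) vs β=9 → FL=S FR=S RL=S RR=S


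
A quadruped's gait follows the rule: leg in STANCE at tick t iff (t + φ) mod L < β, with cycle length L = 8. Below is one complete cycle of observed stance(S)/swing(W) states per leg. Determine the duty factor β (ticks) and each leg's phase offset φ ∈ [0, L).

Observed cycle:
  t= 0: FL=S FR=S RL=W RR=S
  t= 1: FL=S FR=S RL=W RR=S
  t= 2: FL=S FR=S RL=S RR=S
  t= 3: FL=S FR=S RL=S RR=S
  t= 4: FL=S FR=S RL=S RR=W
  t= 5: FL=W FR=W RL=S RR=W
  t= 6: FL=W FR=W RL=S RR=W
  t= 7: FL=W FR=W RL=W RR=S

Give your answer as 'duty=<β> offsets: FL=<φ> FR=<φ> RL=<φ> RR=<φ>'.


duty=5 offsets: FL=0 FR=0 RL=6 RR=1

duty β = stance ticks per leg = 5
FL: stance ticks = 5; W→S at t=0 → φ=0
FR: stance ticks = 5; W→S at t=0 → φ=0
RL: stance ticks = 5; W→S at t=2 → φ=6
RR: stance ticks = 5; W→S at t=7 → φ=1


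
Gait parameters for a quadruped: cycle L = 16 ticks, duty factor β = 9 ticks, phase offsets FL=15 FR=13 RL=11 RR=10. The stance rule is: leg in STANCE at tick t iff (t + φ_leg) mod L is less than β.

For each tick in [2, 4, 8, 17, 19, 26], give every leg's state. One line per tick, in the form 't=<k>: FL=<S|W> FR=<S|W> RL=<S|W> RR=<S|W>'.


t=2: FL=S FR=W RL=W RR=W
t=4: FL=S FR=S RL=W RR=W
t=8: FL=S FR=S RL=S RR=S
t=17: FL=S FR=W RL=W RR=W
t=19: FL=S FR=S RL=W RR=W
t=26: FL=W FR=S RL=S RR=S

t=2: phase=(1,15,13,12) vs β=9 → FL=S FR=W RL=W RR=W
t=4: phase=(3,1,15,14) vs β=9 → FL=S FR=S RL=W RR=W
t=8: phase=(7,5,3,2) vs β=9 → FL=S FR=S RL=S RR=S
t=17: phase=(0,14,12,11) vs β=9 → FL=S FR=W RL=W RR=W
t=19: phase=(2,0,14,13) vs β=9 → FL=S FR=S RL=W RR=W
t=26: phase=(9,7,5,4) vs β=9 → FL=W FR=S RL=S RR=S


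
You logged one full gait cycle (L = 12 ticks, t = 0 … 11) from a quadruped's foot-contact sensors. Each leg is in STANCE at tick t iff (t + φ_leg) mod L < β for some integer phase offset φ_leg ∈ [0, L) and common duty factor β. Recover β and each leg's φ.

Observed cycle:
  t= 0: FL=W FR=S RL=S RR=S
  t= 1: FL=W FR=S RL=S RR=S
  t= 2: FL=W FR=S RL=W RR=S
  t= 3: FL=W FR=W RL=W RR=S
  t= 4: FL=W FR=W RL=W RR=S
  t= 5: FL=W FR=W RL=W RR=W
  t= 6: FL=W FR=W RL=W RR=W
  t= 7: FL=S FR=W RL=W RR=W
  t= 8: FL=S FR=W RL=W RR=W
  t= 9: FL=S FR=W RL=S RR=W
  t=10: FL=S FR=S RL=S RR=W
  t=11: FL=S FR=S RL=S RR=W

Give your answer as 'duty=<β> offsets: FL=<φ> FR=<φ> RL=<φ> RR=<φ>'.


duty=5 offsets: FL=5 FR=2 RL=3 RR=0

duty β = stance ticks per leg = 5
FL: stance ticks = 5; W→S at t=7 → φ=5
FR: stance ticks = 5; W→S at t=10 → φ=2
RL: stance ticks = 5; W→S at t=9 → φ=3
RR: stance ticks = 5; W→S at t=0 → φ=0


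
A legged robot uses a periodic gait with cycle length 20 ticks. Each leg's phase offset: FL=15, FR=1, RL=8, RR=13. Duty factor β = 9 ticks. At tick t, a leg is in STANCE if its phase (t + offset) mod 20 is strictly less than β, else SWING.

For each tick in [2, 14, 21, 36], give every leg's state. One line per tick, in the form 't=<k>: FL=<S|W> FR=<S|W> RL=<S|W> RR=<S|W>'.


t=2: FL=W FR=S RL=W RR=W
t=14: FL=W FR=W RL=S RR=S
t=21: FL=W FR=S RL=W RR=W
t=36: FL=W FR=W RL=S RR=W

t=2: phase=(17,3,10,15) vs β=9 → FL=W FR=S RL=W RR=W
t=14: phase=(9,15,2,7) vs β=9 → FL=W FR=W RL=S RR=S
t=21: phase=(16,2,9,14) vs β=9 → FL=W FR=S RL=W RR=W
t=36: phase=(11,17,4,9) vs β=9 → FL=W FR=W RL=S RR=W


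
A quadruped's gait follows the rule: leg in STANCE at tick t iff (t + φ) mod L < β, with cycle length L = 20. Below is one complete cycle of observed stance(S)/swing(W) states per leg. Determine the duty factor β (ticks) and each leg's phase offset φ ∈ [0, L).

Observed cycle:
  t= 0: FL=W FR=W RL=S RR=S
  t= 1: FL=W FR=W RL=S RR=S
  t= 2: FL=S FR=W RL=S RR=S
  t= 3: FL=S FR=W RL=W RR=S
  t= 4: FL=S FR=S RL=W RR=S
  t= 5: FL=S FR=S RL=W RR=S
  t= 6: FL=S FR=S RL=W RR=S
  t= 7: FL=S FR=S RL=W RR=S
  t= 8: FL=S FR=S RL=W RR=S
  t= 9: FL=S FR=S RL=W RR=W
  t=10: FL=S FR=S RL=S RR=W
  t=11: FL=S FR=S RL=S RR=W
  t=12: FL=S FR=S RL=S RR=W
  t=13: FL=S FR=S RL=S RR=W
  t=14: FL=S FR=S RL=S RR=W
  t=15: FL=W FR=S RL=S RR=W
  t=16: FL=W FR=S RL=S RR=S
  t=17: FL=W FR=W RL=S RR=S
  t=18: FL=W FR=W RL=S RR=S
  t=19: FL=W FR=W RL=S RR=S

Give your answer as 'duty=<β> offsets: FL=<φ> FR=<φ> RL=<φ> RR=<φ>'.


duty=13 offsets: FL=18 FR=16 RL=10 RR=4

duty β = stance ticks per leg = 13
FL: stance ticks = 13; W→S at t=2 → φ=18
FR: stance ticks = 13; W→S at t=4 → φ=16
RL: stance ticks = 13; W→S at t=10 → φ=10
RR: stance ticks = 13; W→S at t=16 → φ=4


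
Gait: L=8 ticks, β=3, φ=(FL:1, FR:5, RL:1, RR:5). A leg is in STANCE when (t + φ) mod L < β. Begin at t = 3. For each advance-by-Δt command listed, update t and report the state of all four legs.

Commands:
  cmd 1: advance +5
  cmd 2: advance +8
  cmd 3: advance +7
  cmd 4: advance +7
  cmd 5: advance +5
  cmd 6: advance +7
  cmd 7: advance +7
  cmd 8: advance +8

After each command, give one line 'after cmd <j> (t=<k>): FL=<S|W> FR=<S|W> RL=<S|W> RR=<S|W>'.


after cmd 1 (t=8): FL=S FR=W RL=S RR=W
after cmd 2 (t=16): FL=S FR=W RL=S RR=W
after cmd 3 (t=23): FL=S FR=W RL=S RR=W
after cmd 4 (t=30): FL=W FR=W RL=W RR=W
after cmd 5 (t=35): FL=W FR=S RL=W RR=S
after cmd 6 (t=42): FL=W FR=W RL=W RR=W
after cmd 7 (t=49): FL=S FR=W RL=S RR=W
after cmd 8 (t=57): FL=S FR=W RL=S RR=W

start t=3: FL=W FR=S RL=W RR=S
cmd 1: advance +5 → t=8, phase=(1,5,1,5) → FL=S FR=W RL=S RR=W
cmd 2: advance +8 → t=16, phase=(1,5,1,5) → FL=S FR=W RL=S RR=W
cmd 3: advance +7 → t=23, phase=(0,4,0,4) → FL=S FR=W RL=S RR=W
cmd 4: advance +7 → t=30, phase=(7,3,7,3) → FL=W FR=W RL=W RR=W
cmd 5: advance +5 → t=35, phase=(4,0,4,0) → FL=W FR=S RL=W RR=S
cmd 6: advance +7 → t=42, phase=(3,7,3,7) → FL=W FR=W RL=W RR=W
cmd 7: advance +7 → t=49, phase=(2,6,2,6) → FL=S FR=W RL=S RR=W
cmd 8: advance +8 → t=57, phase=(2,6,2,6) → FL=S FR=W RL=S RR=W


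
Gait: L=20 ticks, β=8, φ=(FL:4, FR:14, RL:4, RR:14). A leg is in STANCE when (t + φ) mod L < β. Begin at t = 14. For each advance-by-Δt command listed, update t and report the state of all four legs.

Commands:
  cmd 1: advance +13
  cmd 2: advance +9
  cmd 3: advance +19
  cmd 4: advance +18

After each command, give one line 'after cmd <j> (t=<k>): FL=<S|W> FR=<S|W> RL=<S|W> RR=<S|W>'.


after cmd 1 (t=27): FL=W FR=S RL=W RR=S
after cmd 2 (t=36): FL=S FR=W RL=S RR=W
after cmd 3 (t=55): FL=W FR=W RL=W RR=W
after cmd 4 (t=73): FL=W FR=S RL=W RR=S

start t=14: FL=W FR=W RL=W RR=W
cmd 1: advance +13 → t=27, phase=(11,1,11,1) → FL=W FR=S RL=W RR=S
cmd 2: advance +9 → t=36, phase=(0,10,0,10) → FL=S FR=W RL=S RR=W
cmd 3: advance +19 → t=55, phase=(19,9,19,9) → FL=W FR=W RL=W RR=W
cmd 4: advance +18 → t=73, phase=(17,7,17,7) → FL=W FR=S RL=W RR=S


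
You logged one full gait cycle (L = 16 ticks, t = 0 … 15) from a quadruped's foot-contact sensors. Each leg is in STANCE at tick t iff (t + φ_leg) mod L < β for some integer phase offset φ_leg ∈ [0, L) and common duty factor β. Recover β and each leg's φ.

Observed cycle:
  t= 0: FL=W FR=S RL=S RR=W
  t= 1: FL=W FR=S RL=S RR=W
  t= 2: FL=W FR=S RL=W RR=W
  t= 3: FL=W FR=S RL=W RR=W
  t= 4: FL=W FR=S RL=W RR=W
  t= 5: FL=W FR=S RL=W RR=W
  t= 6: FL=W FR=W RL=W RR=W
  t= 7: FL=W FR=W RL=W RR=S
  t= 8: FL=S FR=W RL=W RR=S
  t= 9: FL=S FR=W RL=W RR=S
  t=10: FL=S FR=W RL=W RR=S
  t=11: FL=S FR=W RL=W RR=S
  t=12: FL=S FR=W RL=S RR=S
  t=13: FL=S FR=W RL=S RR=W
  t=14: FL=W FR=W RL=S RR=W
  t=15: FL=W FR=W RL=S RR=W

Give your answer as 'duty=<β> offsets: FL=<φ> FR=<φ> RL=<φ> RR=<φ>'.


duty=6 offsets: FL=8 FR=0 RL=4 RR=9

duty β = stance ticks per leg = 6
FL: stance ticks = 6; W→S at t=8 → φ=8
FR: stance ticks = 6; W→S at t=0 → φ=0
RL: stance ticks = 6; W→S at t=12 → φ=4
RR: stance ticks = 6; W→S at t=7 → φ=9


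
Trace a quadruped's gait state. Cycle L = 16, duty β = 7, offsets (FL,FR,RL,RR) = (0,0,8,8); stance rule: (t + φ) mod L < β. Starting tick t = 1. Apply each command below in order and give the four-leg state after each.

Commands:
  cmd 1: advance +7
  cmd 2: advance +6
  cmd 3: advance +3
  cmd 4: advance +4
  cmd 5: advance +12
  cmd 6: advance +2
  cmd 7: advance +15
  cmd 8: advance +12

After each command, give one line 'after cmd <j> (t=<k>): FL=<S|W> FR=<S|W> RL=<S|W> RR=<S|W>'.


after cmd 1 (t=8): FL=W FR=W RL=S RR=S
after cmd 2 (t=14): FL=W FR=W RL=S RR=S
after cmd 3 (t=17): FL=S FR=S RL=W RR=W
after cmd 4 (t=21): FL=S FR=S RL=W RR=W
after cmd 5 (t=33): FL=S FR=S RL=W RR=W
after cmd 6 (t=35): FL=S FR=S RL=W RR=W
after cmd 7 (t=50): FL=S FR=S RL=W RR=W
after cmd 8 (t=62): FL=W FR=W RL=S RR=S

start t=1: FL=S FR=S RL=W RR=W
cmd 1: advance +7 → t=8, phase=(8,8,0,0) → FL=W FR=W RL=S RR=S
cmd 2: advance +6 → t=14, phase=(14,14,6,6) → FL=W FR=W RL=S RR=S
cmd 3: advance +3 → t=17, phase=(1,1,9,9) → FL=S FR=S RL=W RR=W
cmd 4: advance +4 → t=21, phase=(5,5,13,13) → FL=S FR=S RL=W RR=W
cmd 5: advance +12 → t=33, phase=(1,1,9,9) → FL=S FR=S RL=W RR=W
cmd 6: advance +2 → t=35, phase=(3,3,11,11) → FL=S FR=S RL=W RR=W
cmd 7: advance +15 → t=50, phase=(2,2,10,10) → FL=S FR=S RL=W RR=W
cmd 8: advance +12 → t=62, phase=(14,14,6,6) → FL=W FR=W RL=S RR=S


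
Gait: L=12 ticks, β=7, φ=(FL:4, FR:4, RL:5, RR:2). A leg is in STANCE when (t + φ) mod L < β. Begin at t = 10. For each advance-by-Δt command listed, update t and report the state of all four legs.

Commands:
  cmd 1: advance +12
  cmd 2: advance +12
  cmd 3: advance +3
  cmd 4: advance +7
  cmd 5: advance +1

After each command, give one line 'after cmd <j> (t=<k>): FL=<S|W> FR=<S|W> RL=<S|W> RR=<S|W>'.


start t=10: FL=S FR=S RL=S RR=S
cmd 1: advance +12 → t=22, phase=(2,2,3,0) → FL=S FR=S RL=S RR=S
cmd 2: advance +12 → t=34, phase=(2,2,3,0) → FL=S FR=S RL=S RR=S
cmd 3: advance +3 → t=37, phase=(5,5,6,3) → FL=S FR=S RL=S RR=S
cmd 4: advance +7 → t=44, phase=(0,0,1,10) → FL=S FR=S RL=S RR=W
cmd 5: advance +1 → t=45, phase=(1,1,2,11) → FL=S FR=S RL=S RR=W

after cmd 1 (t=22): FL=S FR=S RL=S RR=S
after cmd 2 (t=34): FL=S FR=S RL=S RR=S
after cmd 3 (t=37): FL=S FR=S RL=S RR=S
after cmd 4 (t=44): FL=S FR=S RL=S RR=W
after cmd 5 (t=45): FL=S FR=S RL=S RR=W


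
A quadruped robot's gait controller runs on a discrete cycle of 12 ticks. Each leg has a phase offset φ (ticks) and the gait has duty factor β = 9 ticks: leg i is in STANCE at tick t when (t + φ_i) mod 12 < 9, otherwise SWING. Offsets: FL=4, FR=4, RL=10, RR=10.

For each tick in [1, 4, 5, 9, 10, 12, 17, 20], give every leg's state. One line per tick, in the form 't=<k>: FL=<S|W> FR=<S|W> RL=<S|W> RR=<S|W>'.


t=1: phase=(5,5,11,11) vs β=9 → FL=S FR=S RL=W RR=W
t=4: phase=(8,8,2,2) vs β=9 → FL=S FR=S RL=S RR=S
t=5: phase=(9,9,3,3) vs β=9 → FL=W FR=W RL=S RR=S
t=9: phase=(1,1,7,7) vs β=9 → FL=S FR=S RL=S RR=S
t=10: phase=(2,2,8,8) vs β=9 → FL=S FR=S RL=S RR=S
t=12: phase=(4,4,10,10) vs β=9 → FL=S FR=S RL=W RR=W
t=17: phase=(9,9,3,3) vs β=9 → FL=W FR=W RL=S RR=S
t=20: phase=(0,0,6,6) vs β=9 → FL=S FR=S RL=S RR=S

t=1: FL=S FR=S RL=W RR=W
t=4: FL=S FR=S RL=S RR=S
t=5: FL=W FR=W RL=S RR=S
t=9: FL=S FR=S RL=S RR=S
t=10: FL=S FR=S RL=S RR=S
t=12: FL=S FR=S RL=W RR=W
t=17: FL=W FR=W RL=S RR=S
t=20: FL=S FR=S RL=S RR=S


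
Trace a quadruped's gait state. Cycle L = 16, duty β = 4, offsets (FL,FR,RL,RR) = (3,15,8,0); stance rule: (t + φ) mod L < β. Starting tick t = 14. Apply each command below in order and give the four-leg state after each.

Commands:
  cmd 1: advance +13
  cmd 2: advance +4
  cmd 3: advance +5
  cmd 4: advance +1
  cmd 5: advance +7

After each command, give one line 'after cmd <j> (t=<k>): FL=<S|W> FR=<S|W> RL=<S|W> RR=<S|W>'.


start t=14: FL=S FR=W RL=W RR=W
cmd 1: advance +13 → t=27, phase=(14,10,3,11) → FL=W FR=W RL=S RR=W
cmd 2: advance +4 → t=31, phase=(2,14,7,15) → FL=S FR=W RL=W RR=W
cmd 3: advance +5 → t=36, phase=(7,3,12,4) → FL=W FR=S RL=W RR=W
cmd 4: advance +1 → t=37, phase=(8,4,13,5) → FL=W FR=W RL=W RR=W
cmd 5: advance +7 → t=44, phase=(15,11,4,12) → FL=W FR=W RL=W RR=W

after cmd 1 (t=27): FL=W FR=W RL=S RR=W
after cmd 2 (t=31): FL=S FR=W RL=W RR=W
after cmd 3 (t=36): FL=W FR=S RL=W RR=W
after cmd 4 (t=37): FL=W FR=W RL=W RR=W
after cmd 5 (t=44): FL=W FR=W RL=W RR=W


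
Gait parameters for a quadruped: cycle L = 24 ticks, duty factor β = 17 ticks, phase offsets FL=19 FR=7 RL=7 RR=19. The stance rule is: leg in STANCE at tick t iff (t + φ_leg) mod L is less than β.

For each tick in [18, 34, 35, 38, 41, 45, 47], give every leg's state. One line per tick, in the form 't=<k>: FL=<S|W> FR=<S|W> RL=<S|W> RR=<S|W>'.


t=18: FL=S FR=S RL=S RR=S
t=34: FL=S FR=W RL=W RR=S
t=35: FL=S FR=W RL=W RR=S
t=38: FL=S FR=W RL=W RR=S
t=41: FL=S FR=S RL=S RR=S
t=45: FL=S FR=S RL=S RR=S
t=47: FL=W FR=S RL=S RR=W

t=18: phase=(13,1,1,13) vs β=17 → FL=S FR=S RL=S RR=S
t=34: phase=(5,17,17,5) vs β=17 → FL=S FR=W RL=W RR=S
t=35: phase=(6,18,18,6) vs β=17 → FL=S FR=W RL=W RR=S
t=38: phase=(9,21,21,9) vs β=17 → FL=S FR=W RL=W RR=S
t=41: phase=(12,0,0,12) vs β=17 → FL=S FR=S RL=S RR=S
t=45: phase=(16,4,4,16) vs β=17 → FL=S FR=S RL=S RR=S
t=47: phase=(18,6,6,18) vs β=17 → FL=W FR=S RL=S RR=W


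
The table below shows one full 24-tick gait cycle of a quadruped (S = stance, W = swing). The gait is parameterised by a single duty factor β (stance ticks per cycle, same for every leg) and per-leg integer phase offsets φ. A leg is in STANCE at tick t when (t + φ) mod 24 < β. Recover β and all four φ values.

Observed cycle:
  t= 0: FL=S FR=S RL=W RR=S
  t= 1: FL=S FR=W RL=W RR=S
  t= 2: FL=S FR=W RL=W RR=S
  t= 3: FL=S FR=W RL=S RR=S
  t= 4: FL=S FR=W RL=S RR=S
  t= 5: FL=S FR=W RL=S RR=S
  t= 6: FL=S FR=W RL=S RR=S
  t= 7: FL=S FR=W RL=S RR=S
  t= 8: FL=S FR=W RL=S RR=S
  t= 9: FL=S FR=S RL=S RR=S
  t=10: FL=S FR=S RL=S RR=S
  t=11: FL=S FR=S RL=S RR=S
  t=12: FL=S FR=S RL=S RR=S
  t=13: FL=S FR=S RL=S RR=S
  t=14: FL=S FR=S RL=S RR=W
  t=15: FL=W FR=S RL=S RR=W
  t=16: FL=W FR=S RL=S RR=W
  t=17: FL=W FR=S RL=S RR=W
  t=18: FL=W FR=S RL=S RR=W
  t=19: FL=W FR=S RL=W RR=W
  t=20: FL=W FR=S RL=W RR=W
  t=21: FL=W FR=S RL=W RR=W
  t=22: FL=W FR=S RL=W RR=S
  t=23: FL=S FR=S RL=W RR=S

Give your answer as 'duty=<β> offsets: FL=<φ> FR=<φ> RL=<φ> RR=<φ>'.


duty=16 offsets: FL=1 FR=15 RL=21 RR=2

duty β = stance ticks per leg = 16
FL: stance ticks = 16; W→S at t=23 → φ=1
FR: stance ticks = 16; W→S at t=9 → φ=15
RL: stance ticks = 16; W→S at t=3 → φ=21
RR: stance ticks = 16; W→S at t=22 → φ=2


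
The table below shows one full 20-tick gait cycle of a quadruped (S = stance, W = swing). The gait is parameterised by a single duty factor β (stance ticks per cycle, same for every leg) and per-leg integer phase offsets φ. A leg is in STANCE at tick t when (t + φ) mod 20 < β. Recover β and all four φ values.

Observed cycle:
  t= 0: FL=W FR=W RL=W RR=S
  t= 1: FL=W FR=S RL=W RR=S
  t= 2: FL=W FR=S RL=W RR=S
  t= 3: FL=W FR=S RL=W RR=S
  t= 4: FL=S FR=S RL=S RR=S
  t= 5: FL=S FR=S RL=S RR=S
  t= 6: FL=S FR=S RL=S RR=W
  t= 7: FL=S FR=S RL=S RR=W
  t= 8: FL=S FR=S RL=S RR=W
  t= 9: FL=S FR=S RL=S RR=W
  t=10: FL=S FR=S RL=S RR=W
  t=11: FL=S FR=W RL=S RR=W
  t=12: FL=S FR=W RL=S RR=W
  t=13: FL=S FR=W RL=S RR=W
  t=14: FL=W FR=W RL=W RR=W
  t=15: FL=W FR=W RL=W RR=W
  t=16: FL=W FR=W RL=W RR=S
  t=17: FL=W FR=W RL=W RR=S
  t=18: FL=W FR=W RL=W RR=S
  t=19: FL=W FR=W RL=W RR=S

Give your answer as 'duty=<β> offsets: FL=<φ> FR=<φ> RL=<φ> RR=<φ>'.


duty=10 offsets: FL=16 FR=19 RL=16 RR=4

duty β = stance ticks per leg = 10
FL: stance ticks = 10; W→S at t=4 → φ=16
FR: stance ticks = 10; W→S at t=1 → φ=19
RL: stance ticks = 10; W→S at t=4 → φ=16
RR: stance ticks = 10; W→S at t=16 → φ=4


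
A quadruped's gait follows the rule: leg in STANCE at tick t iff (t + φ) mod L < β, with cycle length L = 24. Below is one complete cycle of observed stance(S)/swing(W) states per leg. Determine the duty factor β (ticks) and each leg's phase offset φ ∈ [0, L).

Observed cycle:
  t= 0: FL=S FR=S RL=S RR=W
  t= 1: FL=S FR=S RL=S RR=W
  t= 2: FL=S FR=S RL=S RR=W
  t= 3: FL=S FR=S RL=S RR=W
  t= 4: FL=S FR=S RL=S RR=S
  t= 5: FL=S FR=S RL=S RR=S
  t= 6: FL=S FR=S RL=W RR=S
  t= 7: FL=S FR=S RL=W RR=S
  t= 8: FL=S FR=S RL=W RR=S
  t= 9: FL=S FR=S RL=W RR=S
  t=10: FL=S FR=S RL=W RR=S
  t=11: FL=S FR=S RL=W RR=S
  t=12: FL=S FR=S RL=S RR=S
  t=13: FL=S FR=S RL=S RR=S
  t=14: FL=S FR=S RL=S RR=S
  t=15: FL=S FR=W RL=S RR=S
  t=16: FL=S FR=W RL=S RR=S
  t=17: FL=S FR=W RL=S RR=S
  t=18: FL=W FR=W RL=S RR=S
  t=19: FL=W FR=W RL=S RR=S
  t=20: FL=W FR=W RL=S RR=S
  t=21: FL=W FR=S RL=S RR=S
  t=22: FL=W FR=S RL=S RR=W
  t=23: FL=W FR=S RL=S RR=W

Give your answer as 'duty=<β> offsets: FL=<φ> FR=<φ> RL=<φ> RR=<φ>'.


duty β = stance ticks per leg = 18
FL: stance ticks = 18; W→S at t=0 → φ=0
FR: stance ticks = 18; W→S at t=21 → φ=3
RL: stance ticks = 18; W→S at t=12 → φ=12
RR: stance ticks = 18; W→S at t=4 → φ=20

duty=18 offsets: FL=0 FR=3 RL=12 RR=20


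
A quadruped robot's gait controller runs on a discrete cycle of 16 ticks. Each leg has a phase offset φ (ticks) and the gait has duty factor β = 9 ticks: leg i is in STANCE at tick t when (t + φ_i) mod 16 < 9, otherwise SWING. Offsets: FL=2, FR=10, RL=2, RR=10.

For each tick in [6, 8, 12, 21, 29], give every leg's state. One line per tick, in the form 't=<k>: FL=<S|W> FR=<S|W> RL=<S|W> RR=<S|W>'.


t=6: FL=S FR=S RL=S RR=S
t=8: FL=W FR=S RL=W RR=S
t=12: FL=W FR=S RL=W RR=S
t=21: FL=S FR=W RL=S RR=W
t=29: FL=W FR=S RL=W RR=S

t=6: phase=(8,0,8,0) vs β=9 → FL=S FR=S RL=S RR=S
t=8: phase=(10,2,10,2) vs β=9 → FL=W FR=S RL=W RR=S
t=12: phase=(14,6,14,6) vs β=9 → FL=W FR=S RL=W RR=S
t=21: phase=(7,15,7,15) vs β=9 → FL=S FR=W RL=S RR=W
t=29: phase=(15,7,15,7) vs β=9 → FL=W FR=S RL=W RR=S


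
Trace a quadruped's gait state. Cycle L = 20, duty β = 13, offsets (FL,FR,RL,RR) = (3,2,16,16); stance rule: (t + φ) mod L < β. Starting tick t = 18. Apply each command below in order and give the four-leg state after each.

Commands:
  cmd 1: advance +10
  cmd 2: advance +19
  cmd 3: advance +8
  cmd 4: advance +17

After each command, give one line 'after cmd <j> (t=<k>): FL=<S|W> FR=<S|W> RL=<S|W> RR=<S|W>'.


after cmd 1 (t=28): FL=S FR=S RL=S RR=S
after cmd 2 (t=47): FL=S FR=S RL=S RR=S
after cmd 3 (t=55): FL=W FR=W RL=S RR=S
after cmd 4 (t=72): FL=W FR=W RL=S RR=S

start t=18: FL=S FR=S RL=W RR=W
cmd 1: advance +10 → t=28, phase=(11,10,4,4) → FL=S FR=S RL=S RR=S
cmd 2: advance +19 → t=47, phase=(10,9,3,3) → FL=S FR=S RL=S RR=S
cmd 3: advance +8 → t=55, phase=(18,17,11,11) → FL=W FR=W RL=S RR=S
cmd 4: advance +17 → t=72, phase=(15,14,8,8) → FL=W FR=W RL=S RR=S


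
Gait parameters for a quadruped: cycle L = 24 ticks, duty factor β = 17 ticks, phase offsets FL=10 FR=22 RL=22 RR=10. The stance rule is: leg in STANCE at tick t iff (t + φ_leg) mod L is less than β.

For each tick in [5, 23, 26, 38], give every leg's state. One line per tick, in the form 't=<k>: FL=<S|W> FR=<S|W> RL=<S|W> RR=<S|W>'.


t=5: phase=(15,3,3,15) vs β=17 → FL=S FR=S RL=S RR=S
t=23: phase=(9,21,21,9) vs β=17 → FL=S FR=W RL=W RR=S
t=26: phase=(12,0,0,12) vs β=17 → FL=S FR=S RL=S RR=S
t=38: phase=(0,12,12,0) vs β=17 → FL=S FR=S RL=S RR=S

t=5: FL=S FR=S RL=S RR=S
t=23: FL=S FR=W RL=W RR=S
t=26: FL=S FR=S RL=S RR=S
t=38: FL=S FR=S RL=S RR=S


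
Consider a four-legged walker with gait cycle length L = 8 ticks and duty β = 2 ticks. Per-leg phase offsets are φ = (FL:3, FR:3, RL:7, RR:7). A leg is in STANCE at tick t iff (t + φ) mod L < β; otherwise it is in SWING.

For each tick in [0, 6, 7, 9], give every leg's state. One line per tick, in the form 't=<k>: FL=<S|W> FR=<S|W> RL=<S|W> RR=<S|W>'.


t=0: FL=W FR=W RL=W RR=W
t=6: FL=S FR=S RL=W RR=W
t=7: FL=W FR=W RL=W RR=W
t=9: FL=W FR=W RL=S RR=S

t=0: phase=(3,3,7,7) vs β=2 → FL=W FR=W RL=W RR=W
t=6: phase=(1,1,5,5) vs β=2 → FL=S FR=S RL=W RR=W
t=7: phase=(2,2,6,6) vs β=2 → FL=W FR=W RL=W RR=W
t=9: phase=(4,4,0,0) vs β=2 → FL=W FR=W RL=S RR=S


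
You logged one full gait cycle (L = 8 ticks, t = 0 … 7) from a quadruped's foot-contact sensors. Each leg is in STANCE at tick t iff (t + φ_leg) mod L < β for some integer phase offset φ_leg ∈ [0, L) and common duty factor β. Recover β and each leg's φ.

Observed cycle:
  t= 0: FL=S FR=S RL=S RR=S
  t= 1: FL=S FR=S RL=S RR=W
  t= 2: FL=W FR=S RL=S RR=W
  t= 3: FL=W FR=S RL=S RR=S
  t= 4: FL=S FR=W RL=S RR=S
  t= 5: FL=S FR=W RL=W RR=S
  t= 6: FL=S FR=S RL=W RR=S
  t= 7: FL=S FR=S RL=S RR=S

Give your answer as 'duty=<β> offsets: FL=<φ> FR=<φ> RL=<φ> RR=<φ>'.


duty=6 offsets: FL=4 FR=2 RL=1 RR=5

duty β = stance ticks per leg = 6
FL: stance ticks = 6; W→S at t=4 → φ=4
FR: stance ticks = 6; W→S at t=6 → φ=2
RL: stance ticks = 6; W→S at t=7 → φ=1
RR: stance ticks = 6; W→S at t=3 → φ=5


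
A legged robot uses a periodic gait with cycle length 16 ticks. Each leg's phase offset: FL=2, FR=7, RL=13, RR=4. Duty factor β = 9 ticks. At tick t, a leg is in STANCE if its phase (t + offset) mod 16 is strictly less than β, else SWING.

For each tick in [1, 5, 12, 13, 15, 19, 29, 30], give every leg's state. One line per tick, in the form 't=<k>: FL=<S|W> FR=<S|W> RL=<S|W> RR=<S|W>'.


t=1: phase=(3,8,14,5) vs β=9 → FL=S FR=S RL=W RR=S
t=5: phase=(7,12,2,9) vs β=9 → FL=S FR=W RL=S RR=W
t=12: phase=(14,3,9,0) vs β=9 → FL=W FR=S RL=W RR=S
t=13: phase=(15,4,10,1) vs β=9 → FL=W FR=S RL=W RR=S
t=15: phase=(1,6,12,3) vs β=9 → FL=S FR=S RL=W RR=S
t=19: phase=(5,10,0,7) vs β=9 → FL=S FR=W RL=S RR=S
t=29: phase=(15,4,10,1) vs β=9 → FL=W FR=S RL=W RR=S
t=30: phase=(0,5,11,2) vs β=9 → FL=S FR=S RL=W RR=S

t=1: FL=S FR=S RL=W RR=S
t=5: FL=S FR=W RL=S RR=W
t=12: FL=W FR=S RL=W RR=S
t=13: FL=W FR=S RL=W RR=S
t=15: FL=S FR=S RL=W RR=S
t=19: FL=S FR=W RL=S RR=S
t=29: FL=W FR=S RL=W RR=S
t=30: FL=S FR=S RL=W RR=S


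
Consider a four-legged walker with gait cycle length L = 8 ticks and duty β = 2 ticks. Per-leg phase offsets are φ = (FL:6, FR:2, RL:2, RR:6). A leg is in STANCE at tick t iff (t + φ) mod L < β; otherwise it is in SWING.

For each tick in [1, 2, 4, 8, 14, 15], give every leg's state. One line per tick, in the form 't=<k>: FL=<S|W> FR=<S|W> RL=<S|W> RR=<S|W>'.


t=1: FL=W FR=W RL=W RR=W
t=2: FL=S FR=W RL=W RR=S
t=4: FL=W FR=W RL=W RR=W
t=8: FL=W FR=W RL=W RR=W
t=14: FL=W FR=S RL=S RR=W
t=15: FL=W FR=S RL=S RR=W

t=1: phase=(7,3,3,7) vs β=2 → FL=W FR=W RL=W RR=W
t=2: phase=(0,4,4,0) vs β=2 → FL=S FR=W RL=W RR=S
t=4: phase=(2,6,6,2) vs β=2 → FL=W FR=W RL=W RR=W
t=8: phase=(6,2,2,6) vs β=2 → FL=W FR=W RL=W RR=W
t=14: phase=(4,0,0,4) vs β=2 → FL=W FR=S RL=S RR=W
t=15: phase=(5,1,1,5) vs β=2 → FL=W FR=S RL=S RR=W


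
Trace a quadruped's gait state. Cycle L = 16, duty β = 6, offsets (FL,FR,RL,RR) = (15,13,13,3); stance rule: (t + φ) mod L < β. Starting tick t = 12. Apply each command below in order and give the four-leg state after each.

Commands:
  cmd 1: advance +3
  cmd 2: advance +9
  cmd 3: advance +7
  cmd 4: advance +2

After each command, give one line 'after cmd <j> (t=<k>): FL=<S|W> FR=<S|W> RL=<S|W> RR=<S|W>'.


after cmd 1 (t=15): FL=W FR=W RL=W RR=S
after cmd 2 (t=24): FL=W FR=S RL=S RR=W
after cmd 3 (t=31): FL=W FR=W RL=W RR=S
after cmd 4 (t=33): FL=S FR=W RL=W RR=S

start t=12: FL=W FR=W RL=W RR=W
cmd 1: advance +3 → t=15, phase=(14,12,12,2) → FL=W FR=W RL=W RR=S
cmd 2: advance +9 → t=24, phase=(7,5,5,11) → FL=W FR=S RL=S RR=W
cmd 3: advance +7 → t=31, phase=(14,12,12,2) → FL=W FR=W RL=W RR=S
cmd 4: advance +2 → t=33, phase=(0,14,14,4) → FL=S FR=W RL=W RR=S


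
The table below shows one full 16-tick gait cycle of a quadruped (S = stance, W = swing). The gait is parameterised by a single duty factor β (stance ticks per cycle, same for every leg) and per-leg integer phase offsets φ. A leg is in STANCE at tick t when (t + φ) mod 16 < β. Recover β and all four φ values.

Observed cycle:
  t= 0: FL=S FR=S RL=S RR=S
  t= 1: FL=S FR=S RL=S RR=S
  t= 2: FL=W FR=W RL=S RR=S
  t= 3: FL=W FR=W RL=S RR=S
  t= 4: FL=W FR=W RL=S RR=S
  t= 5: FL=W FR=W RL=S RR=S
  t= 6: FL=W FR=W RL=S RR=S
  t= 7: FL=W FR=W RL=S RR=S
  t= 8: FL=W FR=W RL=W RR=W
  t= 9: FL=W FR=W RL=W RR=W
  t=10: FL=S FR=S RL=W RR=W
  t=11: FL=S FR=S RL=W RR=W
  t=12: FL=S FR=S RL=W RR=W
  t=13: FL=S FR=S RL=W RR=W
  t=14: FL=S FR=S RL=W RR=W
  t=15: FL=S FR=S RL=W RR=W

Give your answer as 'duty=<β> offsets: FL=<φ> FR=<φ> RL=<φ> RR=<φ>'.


duty β = stance ticks per leg = 8
FL: stance ticks = 8; W→S at t=10 → φ=6
FR: stance ticks = 8; W→S at t=10 → φ=6
RL: stance ticks = 8; W→S at t=0 → φ=0
RR: stance ticks = 8; W→S at t=0 → φ=0

duty=8 offsets: FL=6 FR=6 RL=0 RR=0


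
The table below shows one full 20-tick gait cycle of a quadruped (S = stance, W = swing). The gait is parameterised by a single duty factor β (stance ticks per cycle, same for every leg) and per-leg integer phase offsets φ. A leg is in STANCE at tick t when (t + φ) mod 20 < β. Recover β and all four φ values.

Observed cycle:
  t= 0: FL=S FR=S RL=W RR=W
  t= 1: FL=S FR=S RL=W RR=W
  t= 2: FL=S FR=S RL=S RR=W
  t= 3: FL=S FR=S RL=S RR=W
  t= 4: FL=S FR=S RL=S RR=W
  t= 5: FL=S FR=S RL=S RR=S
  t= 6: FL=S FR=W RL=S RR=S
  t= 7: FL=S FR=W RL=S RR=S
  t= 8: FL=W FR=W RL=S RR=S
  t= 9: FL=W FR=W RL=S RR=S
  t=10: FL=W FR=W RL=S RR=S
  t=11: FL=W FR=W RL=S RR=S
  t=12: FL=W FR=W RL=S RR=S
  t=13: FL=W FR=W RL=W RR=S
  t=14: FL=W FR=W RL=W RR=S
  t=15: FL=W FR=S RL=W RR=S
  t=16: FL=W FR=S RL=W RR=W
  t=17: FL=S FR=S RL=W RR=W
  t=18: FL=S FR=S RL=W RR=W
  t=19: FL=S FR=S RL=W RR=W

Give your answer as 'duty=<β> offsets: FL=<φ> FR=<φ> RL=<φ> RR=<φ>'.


duty β = stance ticks per leg = 11
FL: stance ticks = 11; W→S at t=17 → φ=3
FR: stance ticks = 11; W→S at t=15 → φ=5
RL: stance ticks = 11; W→S at t=2 → φ=18
RR: stance ticks = 11; W→S at t=5 → φ=15

duty=11 offsets: FL=3 FR=5 RL=18 RR=15


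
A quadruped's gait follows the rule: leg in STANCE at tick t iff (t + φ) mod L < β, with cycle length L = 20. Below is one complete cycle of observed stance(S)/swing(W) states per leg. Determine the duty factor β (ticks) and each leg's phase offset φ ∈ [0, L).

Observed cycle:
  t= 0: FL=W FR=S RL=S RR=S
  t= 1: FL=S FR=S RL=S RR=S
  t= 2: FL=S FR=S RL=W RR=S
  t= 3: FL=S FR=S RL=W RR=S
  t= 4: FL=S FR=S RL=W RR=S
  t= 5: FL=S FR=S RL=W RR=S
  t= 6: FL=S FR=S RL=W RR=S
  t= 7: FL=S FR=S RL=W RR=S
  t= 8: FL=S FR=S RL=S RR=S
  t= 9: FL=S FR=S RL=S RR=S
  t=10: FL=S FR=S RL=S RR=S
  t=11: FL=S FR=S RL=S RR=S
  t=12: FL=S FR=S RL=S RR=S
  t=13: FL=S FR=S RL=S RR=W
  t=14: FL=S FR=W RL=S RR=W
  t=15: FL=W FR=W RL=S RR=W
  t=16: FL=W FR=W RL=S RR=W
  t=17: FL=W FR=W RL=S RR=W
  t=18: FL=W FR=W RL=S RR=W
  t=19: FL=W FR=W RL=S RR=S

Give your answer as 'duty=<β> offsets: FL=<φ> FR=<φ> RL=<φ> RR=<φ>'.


duty=14 offsets: FL=19 FR=0 RL=12 RR=1

duty β = stance ticks per leg = 14
FL: stance ticks = 14; W→S at t=1 → φ=19
FR: stance ticks = 14; W→S at t=0 → φ=0
RL: stance ticks = 14; W→S at t=8 → φ=12
RR: stance ticks = 14; W→S at t=19 → φ=1


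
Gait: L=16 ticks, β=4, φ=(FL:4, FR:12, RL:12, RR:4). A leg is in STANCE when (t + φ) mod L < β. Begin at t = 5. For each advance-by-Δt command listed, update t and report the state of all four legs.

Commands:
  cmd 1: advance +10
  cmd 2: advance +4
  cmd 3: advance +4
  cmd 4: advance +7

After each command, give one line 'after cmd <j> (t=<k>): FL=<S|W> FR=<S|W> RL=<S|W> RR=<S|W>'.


after cmd 1 (t=15): FL=S FR=W RL=W RR=S
after cmd 2 (t=19): FL=W FR=W RL=W RR=W
after cmd 3 (t=23): FL=W FR=S RL=S RR=W
after cmd 4 (t=30): FL=S FR=W RL=W RR=S

start t=5: FL=W FR=S RL=S RR=W
cmd 1: advance +10 → t=15, phase=(3,11,11,3) → FL=S FR=W RL=W RR=S
cmd 2: advance +4 → t=19, phase=(7,15,15,7) → FL=W FR=W RL=W RR=W
cmd 3: advance +4 → t=23, phase=(11,3,3,11) → FL=W FR=S RL=S RR=W
cmd 4: advance +7 → t=30, phase=(2,10,10,2) → FL=S FR=W RL=W RR=S


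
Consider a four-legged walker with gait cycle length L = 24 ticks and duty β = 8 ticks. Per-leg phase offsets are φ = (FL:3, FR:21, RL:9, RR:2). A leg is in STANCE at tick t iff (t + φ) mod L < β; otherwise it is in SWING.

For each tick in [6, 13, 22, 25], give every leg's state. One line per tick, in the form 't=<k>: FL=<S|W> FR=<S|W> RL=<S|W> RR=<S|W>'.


t=6: phase=(9,3,15,8) vs β=8 → FL=W FR=S RL=W RR=W
t=13: phase=(16,10,22,15) vs β=8 → FL=W FR=W RL=W RR=W
t=22: phase=(1,19,7,0) vs β=8 → FL=S FR=W RL=S RR=S
t=25: phase=(4,22,10,3) vs β=8 → FL=S FR=W RL=W RR=S

t=6: FL=W FR=S RL=W RR=W
t=13: FL=W FR=W RL=W RR=W
t=22: FL=S FR=W RL=S RR=S
t=25: FL=S FR=W RL=W RR=S
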